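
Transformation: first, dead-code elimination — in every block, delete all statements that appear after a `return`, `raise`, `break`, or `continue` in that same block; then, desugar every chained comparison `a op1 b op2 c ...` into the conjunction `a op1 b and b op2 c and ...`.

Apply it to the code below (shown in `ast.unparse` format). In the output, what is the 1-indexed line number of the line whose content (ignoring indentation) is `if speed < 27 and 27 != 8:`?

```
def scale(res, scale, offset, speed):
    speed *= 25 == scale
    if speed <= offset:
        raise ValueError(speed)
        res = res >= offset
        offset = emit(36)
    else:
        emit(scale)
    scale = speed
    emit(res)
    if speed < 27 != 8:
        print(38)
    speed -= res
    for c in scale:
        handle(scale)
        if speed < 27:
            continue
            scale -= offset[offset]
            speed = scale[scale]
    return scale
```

Transformed code:
def scale(res, scale, offset, speed):
    speed *= 25 == scale
    if speed <= offset:
        raise ValueError(speed)
    else:
        emit(scale)
    scale = speed
    emit(res)
    if speed < 27 and 27 != 8:
        print(38)
    speed -= res
    for c in scale:
        handle(scale)
        if speed < 27:
            continue
    return scale

9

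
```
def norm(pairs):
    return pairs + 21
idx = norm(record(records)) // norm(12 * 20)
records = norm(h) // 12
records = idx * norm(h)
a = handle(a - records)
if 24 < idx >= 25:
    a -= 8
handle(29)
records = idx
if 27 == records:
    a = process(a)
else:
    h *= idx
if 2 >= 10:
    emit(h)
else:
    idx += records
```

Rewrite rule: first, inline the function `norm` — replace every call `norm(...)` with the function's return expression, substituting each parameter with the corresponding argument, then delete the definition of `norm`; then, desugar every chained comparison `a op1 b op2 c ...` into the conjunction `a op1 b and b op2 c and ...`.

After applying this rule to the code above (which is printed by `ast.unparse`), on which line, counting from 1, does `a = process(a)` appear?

10

Transformed code:
idx = (record(records) + 21) // (12 * 20 + 21)
records = (h + 21) // 12
records = idx * (h + 21)
a = handle(a - records)
if 24 < idx and idx >= 25:
    a -= 8
handle(29)
records = idx
if 27 == records:
    a = process(a)
else:
    h *= idx
if 2 >= 10:
    emit(h)
else:
    idx += records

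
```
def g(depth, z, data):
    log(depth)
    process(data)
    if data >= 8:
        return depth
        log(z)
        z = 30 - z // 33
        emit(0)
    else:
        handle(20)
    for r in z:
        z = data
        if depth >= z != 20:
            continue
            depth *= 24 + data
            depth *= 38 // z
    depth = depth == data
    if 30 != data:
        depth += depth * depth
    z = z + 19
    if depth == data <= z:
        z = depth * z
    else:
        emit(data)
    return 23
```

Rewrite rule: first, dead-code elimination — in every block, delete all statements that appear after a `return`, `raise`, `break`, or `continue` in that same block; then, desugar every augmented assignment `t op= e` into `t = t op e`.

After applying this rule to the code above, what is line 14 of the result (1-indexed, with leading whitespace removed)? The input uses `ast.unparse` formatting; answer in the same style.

depth = depth + depth * depth

Transformed code:
def g(depth, z, data):
    log(depth)
    process(data)
    if data >= 8:
        return depth
    else:
        handle(20)
    for r in z:
        z = data
        if depth >= z != 20:
            continue
    depth = depth == data
    if 30 != data:
        depth = depth + depth * depth
    z = z + 19
    if depth == data <= z:
        z = depth * z
    else:
        emit(data)
    return 23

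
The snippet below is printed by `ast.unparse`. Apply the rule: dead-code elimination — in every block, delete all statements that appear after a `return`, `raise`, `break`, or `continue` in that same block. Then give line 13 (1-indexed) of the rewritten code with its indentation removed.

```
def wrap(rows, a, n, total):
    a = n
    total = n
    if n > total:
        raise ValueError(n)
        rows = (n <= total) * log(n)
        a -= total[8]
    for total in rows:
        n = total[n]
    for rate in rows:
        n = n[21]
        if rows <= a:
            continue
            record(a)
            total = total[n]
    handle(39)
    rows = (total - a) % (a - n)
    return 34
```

rows = (total - a) % (a - n)

Transformed code:
def wrap(rows, a, n, total):
    a = n
    total = n
    if n > total:
        raise ValueError(n)
    for total in rows:
        n = total[n]
    for rate in rows:
        n = n[21]
        if rows <= a:
            continue
    handle(39)
    rows = (total - a) % (a - n)
    return 34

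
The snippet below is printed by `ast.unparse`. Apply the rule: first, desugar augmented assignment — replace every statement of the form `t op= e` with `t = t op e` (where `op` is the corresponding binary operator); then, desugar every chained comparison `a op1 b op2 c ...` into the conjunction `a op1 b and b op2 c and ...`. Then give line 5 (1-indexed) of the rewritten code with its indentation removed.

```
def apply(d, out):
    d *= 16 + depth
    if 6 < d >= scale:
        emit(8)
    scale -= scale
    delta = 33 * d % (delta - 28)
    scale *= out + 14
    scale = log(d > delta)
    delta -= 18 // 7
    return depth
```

Transformed code:
def apply(d, out):
    d = d * (16 + depth)
    if 6 < d and d >= scale:
        emit(8)
    scale = scale - scale
    delta = 33 * d % (delta - 28)
    scale = scale * (out + 14)
    scale = log(d > delta)
    delta = delta - 18 // 7
    return depth

scale = scale - scale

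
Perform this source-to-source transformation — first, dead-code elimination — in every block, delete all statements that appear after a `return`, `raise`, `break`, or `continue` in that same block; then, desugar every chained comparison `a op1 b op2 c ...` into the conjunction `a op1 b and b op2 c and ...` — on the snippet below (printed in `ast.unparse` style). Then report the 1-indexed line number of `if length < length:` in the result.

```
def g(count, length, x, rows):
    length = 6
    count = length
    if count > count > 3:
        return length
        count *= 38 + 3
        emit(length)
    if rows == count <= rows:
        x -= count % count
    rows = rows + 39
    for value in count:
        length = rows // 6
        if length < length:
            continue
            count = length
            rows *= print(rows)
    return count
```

11

Transformed code:
def g(count, length, x, rows):
    length = 6
    count = length
    if count > count and count > 3:
        return length
    if rows == count and count <= rows:
        x -= count % count
    rows = rows + 39
    for value in count:
        length = rows // 6
        if length < length:
            continue
    return count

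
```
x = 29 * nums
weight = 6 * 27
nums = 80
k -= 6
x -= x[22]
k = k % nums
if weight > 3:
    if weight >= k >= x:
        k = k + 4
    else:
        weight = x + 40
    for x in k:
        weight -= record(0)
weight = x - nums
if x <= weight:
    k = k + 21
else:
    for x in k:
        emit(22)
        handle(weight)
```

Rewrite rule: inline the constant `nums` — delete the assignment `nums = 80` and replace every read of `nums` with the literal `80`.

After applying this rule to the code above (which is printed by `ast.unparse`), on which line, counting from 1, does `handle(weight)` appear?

Transformed code:
x = 29 * 80
weight = 6 * 27
k -= 6
x -= x[22]
k = k % 80
if weight > 3:
    if weight >= k >= x:
        k = k + 4
    else:
        weight = x + 40
    for x in k:
        weight -= record(0)
weight = x - 80
if x <= weight:
    k = k + 21
else:
    for x in k:
        emit(22)
        handle(weight)

19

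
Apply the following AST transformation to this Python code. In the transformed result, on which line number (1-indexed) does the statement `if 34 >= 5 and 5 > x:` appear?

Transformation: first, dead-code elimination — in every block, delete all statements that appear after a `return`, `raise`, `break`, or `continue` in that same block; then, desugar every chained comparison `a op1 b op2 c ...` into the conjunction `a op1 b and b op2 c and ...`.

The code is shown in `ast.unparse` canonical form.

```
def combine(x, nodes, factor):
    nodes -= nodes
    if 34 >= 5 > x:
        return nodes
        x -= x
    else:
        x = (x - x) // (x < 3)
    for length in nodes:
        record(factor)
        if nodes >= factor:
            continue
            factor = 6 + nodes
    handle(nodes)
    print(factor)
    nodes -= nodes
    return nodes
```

Transformed code:
def combine(x, nodes, factor):
    nodes -= nodes
    if 34 >= 5 and 5 > x:
        return nodes
    else:
        x = (x - x) // (x < 3)
    for length in nodes:
        record(factor)
        if nodes >= factor:
            continue
    handle(nodes)
    print(factor)
    nodes -= nodes
    return nodes

3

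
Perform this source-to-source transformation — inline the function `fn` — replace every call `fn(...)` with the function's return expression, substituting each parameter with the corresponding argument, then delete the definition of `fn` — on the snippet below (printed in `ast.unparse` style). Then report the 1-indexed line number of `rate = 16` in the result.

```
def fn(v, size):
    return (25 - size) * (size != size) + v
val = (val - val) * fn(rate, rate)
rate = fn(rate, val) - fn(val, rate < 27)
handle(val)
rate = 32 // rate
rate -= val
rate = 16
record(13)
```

6

Transformed code:
val = (val - val) * ((25 - rate) * (rate != rate) + rate)
rate = (25 - val) * (val != val) + rate - ((25 - (rate < 27)) * ((rate < 27) != (rate < 27)) + val)
handle(val)
rate = 32 // rate
rate -= val
rate = 16
record(13)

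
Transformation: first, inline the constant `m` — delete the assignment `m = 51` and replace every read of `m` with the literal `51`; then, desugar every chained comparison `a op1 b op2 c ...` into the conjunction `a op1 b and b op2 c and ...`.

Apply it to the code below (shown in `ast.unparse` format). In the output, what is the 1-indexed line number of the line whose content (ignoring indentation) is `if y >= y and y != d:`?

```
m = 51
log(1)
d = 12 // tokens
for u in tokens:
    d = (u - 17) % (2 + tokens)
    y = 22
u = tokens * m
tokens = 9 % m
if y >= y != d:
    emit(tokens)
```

8

Transformed code:
log(1)
d = 12 // tokens
for u in tokens:
    d = (u - 17) % (2 + tokens)
    y = 22
u = tokens * 51
tokens = 9 % 51
if y >= y and y != d:
    emit(tokens)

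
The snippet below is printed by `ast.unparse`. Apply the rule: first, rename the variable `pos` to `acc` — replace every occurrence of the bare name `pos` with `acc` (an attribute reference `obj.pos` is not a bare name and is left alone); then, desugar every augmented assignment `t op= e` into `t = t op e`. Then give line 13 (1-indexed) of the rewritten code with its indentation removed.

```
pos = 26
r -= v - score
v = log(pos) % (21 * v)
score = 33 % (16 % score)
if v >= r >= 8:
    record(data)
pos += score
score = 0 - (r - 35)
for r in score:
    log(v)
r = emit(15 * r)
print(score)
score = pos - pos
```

score = acc - acc

Transformed code:
acc = 26
r = r - (v - score)
v = log(acc) % (21 * v)
score = 33 % (16 % score)
if v >= r >= 8:
    record(data)
acc = acc + score
score = 0 - (r - 35)
for r in score:
    log(v)
r = emit(15 * r)
print(score)
score = acc - acc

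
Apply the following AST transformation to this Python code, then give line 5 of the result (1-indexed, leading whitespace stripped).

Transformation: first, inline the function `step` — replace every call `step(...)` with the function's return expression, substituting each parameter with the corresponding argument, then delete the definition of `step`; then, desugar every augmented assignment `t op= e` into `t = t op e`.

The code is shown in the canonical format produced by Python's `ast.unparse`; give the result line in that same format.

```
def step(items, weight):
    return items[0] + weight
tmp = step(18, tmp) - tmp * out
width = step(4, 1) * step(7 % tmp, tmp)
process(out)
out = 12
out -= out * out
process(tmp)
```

out = out - out * out

Transformed code:
tmp = 18[0] + tmp - tmp * out
width = (4[0] + 1) * ((7 % tmp)[0] + tmp)
process(out)
out = 12
out = out - out * out
process(tmp)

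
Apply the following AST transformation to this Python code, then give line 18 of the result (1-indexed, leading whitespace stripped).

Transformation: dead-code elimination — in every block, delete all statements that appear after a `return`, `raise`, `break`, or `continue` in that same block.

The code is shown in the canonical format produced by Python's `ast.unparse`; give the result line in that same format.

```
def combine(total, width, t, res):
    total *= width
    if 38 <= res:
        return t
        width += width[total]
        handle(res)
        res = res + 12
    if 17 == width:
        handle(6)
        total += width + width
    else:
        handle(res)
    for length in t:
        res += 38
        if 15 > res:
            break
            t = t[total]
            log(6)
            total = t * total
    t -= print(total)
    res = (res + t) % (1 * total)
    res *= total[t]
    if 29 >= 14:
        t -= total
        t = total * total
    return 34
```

Transformed code:
def combine(total, width, t, res):
    total *= width
    if 38 <= res:
        return t
    if 17 == width:
        handle(6)
        total += width + width
    else:
        handle(res)
    for length in t:
        res += 38
        if 15 > res:
            break
    t -= print(total)
    res = (res + t) % (1 * total)
    res *= total[t]
    if 29 >= 14:
        t -= total
        t = total * total
    return 34

t -= total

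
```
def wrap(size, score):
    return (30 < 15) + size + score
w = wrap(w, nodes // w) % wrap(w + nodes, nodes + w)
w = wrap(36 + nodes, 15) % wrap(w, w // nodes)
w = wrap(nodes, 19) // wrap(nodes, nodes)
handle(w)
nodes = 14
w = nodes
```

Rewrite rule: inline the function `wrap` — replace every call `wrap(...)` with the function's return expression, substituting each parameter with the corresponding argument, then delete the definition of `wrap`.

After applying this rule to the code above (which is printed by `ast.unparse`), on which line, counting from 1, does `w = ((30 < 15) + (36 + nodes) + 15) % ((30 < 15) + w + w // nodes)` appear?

2

Transformed code:
w = ((30 < 15) + w + nodes // w) % ((30 < 15) + (w + nodes) + (nodes + w))
w = ((30 < 15) + (36 + nodes) + 15) % ((30 < 15) + w + w // nodes)
w = ((30 < 15) + nodes + 19) // ((30 < 15) + nodes + nodes)
handle(w)
nodes = 14
w = nodes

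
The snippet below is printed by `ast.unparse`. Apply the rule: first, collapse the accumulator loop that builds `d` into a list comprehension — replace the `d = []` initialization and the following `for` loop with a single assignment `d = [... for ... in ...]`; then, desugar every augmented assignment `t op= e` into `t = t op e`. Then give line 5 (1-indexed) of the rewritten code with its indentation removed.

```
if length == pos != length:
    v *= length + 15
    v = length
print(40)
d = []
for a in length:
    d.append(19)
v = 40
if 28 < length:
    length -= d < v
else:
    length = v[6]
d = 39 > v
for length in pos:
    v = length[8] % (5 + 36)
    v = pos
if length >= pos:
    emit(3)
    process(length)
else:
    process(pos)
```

Transformed code:
if length == pos != length:
    v = v * (length + 15)
    v = length
print(40)
d = [19 for a in length]
v = 40
if 28 < length:
    length = length - (d < v)
else:
    length = v[6]
d = 39 > v
for length in pos:
    v = length[8] % (5 + 36)
    v = pos
if length >= pos:
    emit(3)
    process(length)
else:
    process(pos)

d = [19 for a in length]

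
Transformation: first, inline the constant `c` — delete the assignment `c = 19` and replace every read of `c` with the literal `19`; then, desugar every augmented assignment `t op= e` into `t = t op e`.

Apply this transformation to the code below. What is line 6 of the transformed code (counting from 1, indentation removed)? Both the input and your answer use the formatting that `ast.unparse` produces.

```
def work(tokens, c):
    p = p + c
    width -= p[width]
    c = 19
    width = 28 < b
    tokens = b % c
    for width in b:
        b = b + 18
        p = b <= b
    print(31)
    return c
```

Transformed code:
def work(tokens, c):
    p = p + 19
    width = width - p[width]
    width = 28 < b
    tokens = b % 19
    for width in b:
        b = b + 18
        p = b <= b
    print(31)
    return 19

for width in b:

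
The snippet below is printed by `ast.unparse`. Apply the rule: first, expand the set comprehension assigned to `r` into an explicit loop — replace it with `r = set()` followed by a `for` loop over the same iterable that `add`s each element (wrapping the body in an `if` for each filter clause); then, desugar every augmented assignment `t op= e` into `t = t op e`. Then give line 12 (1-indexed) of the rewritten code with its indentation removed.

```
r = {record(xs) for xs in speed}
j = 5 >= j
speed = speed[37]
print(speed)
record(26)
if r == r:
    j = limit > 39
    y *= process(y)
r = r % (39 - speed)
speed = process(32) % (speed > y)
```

speed = process(32) % (speed > y)

Transformed code:
r = set()
for xs in speed:
    r.add(record(xs))
j = 5 >= j
speed = speed[37]
print(speed)
record(26)
if r == r:
    j = limit > 39
    y = y * process(y)
r = r % (39 - speed)
speed = process(32) % (speed > y)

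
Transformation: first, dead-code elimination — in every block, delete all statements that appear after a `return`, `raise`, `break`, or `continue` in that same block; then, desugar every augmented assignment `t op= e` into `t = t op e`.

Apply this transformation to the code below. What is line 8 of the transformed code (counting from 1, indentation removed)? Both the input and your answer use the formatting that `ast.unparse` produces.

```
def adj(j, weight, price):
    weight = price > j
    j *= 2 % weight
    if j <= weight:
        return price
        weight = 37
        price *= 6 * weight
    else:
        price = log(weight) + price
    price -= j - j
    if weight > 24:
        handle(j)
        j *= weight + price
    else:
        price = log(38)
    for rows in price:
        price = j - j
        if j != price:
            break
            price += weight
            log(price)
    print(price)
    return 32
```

price = price - (j - j)

Transformed code:
def adj(j, weight, price):
    weight = price > j
    j = j * (2 % weight)
    if j <= weight:
        return price
    else:
        price = log(weight) + price
    price = price - (j - j)
    if weight > 24:
        handle(j)
        j = j * (weight + price)
    else:
        price = log(38)
    for rows in price:
        price = j - j
        if j != price:
            break
    print(price)
    return 32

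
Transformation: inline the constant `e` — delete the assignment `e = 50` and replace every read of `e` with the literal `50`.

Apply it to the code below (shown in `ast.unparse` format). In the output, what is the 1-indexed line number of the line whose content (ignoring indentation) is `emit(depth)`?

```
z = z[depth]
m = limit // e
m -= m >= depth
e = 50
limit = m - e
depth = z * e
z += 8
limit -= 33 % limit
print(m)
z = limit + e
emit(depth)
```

Transformed code:
z = z[depth]
m = limit // 50
m -= m >= depth
limit = m - 50
depth = z * 50
z += 8
limit -= 33 % limit
print(m)
z = limit + 50
emit(depth)

10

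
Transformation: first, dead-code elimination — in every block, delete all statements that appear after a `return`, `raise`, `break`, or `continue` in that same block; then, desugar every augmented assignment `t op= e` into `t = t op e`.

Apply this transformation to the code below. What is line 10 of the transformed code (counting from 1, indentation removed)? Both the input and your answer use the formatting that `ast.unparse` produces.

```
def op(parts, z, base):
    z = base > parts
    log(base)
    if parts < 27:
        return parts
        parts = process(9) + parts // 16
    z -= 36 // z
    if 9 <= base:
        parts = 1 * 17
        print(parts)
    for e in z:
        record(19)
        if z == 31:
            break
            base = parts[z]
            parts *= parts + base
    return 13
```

for e in z:

Transformed code:
def op(parts, z, base):
    z = base > parts
    log(base)
    if parts < 27:
        return parts
    z = z - 36 // z
    if 9 <= base:
        parts = 1 * 17
        print(parts)
    for e in z:
        record(19)
        if z == 31:
            break
    return 13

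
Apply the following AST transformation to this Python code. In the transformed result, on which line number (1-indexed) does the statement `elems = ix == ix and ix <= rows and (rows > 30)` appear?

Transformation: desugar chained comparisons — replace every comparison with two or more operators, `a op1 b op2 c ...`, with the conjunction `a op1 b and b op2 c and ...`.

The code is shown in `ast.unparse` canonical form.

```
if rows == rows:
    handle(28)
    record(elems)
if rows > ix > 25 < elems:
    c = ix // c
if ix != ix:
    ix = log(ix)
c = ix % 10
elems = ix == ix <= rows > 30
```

Transformed code:
if rows == rows:
    handle(28)
    record(elems)
if rows > ix and ix > 25 and (25 < elems):
    c = ix // c
if ix != ix:
    ix = log(ix)
c = ix % 10
elems = ix == ix and ix <= rows and (rows > 30)

9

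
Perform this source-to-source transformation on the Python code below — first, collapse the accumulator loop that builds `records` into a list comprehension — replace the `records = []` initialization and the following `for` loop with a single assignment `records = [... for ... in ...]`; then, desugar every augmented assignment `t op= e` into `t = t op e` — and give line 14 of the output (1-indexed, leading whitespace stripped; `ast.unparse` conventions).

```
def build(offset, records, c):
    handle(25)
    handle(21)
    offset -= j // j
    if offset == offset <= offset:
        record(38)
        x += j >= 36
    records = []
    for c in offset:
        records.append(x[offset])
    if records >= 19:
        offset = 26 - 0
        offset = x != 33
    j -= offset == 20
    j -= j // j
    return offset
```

Transformed code:
def build(offset, records, c):
    handle(25)
    handle(21)
    offset = offset - j // j
    if offset == offset <= offset:
        record(38)
        x = x + (j >= 36)
    records = [x[offset] for c in offset]
    if records >= 19:
        offset = 26 - 0
        offset = x != 33
    j = j - (offset == 20)
    j = j - j // j
    return offset

return offset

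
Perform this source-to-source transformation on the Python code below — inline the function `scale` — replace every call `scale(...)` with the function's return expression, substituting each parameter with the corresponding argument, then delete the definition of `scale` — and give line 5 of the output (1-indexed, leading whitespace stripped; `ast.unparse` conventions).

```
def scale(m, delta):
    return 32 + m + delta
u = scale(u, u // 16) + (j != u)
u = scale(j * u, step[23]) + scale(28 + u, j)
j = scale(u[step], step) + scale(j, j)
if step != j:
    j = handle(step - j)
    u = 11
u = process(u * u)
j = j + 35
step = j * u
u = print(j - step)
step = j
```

j = handle(step - j)

Transformed code:
u = 32 + u + u // 16 + (j != u)
u = 32 + j * u + step[23] + (32 + (28 + u) + j)
j = 32 + u[step] + step + (32 + j + j)
if step != j:
    j = handle(step - j)
    u = 11
u = process(u * u)
j = j + 35
step = j * u
u = print(j - step)
step = j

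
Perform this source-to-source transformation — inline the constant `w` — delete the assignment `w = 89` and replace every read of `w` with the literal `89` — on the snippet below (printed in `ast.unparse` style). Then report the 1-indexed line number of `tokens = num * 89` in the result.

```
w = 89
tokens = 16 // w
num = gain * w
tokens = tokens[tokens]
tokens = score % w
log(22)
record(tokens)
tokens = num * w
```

Transformed code:
tokens = 16 // 89
num = gain * 89
tokens = tokens[tokens]
tokens = score % 89
log(22)
record(tokens)
tokens = num * 89

7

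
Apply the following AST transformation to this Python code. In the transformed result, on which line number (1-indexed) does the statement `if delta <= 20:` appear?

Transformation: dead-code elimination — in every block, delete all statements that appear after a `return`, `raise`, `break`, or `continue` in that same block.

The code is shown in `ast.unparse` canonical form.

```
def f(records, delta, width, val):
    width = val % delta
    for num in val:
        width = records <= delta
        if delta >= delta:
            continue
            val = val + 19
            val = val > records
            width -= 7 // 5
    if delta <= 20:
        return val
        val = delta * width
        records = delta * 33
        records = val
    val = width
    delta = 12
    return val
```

Transformed code:
def f(records, delta, width, val):
    width = val % delta
    for num in val:
        width = records <= delta
        if delta >= delta:
            continue
    if delta <= 20:
        return val
    val = width
    delta = 12
    return val

7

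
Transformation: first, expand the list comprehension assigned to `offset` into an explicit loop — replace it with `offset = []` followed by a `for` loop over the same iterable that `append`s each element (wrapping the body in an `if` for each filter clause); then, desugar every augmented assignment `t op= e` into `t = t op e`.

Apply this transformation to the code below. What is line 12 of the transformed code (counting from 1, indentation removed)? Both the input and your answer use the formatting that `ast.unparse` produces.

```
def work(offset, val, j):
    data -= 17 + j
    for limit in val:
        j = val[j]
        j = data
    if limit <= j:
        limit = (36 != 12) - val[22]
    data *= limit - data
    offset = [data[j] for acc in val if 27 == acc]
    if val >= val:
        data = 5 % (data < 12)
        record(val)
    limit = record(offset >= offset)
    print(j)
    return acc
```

offset.append(data[j])

Transformed code:
def work(offset, val, j):
    data = data - (17 + j)
    for limit in val:
        j = val[j]
        j = data
    if limit <= j:
        limit = (36 != 12) - val[22]
    data = data * (limit - data)
    offset = []
    for acc in val:
        if 27 == acc:
            offset.append(data[j])
    if val >= val:
        data = 5 % (data < 12)
        record(val)
    limit = record(offset >= offset)
    print(j)
    return acc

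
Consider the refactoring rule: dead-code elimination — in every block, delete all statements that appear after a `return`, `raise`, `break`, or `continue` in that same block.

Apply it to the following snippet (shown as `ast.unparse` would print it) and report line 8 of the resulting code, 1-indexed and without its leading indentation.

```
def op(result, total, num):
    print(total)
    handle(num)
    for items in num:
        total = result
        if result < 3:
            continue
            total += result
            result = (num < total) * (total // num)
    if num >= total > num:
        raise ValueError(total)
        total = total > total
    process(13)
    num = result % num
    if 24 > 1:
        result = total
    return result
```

if num >= total > num:

Transformed code:
def op(result, total, num):
    print(total)
    handle(num)
    for items in num:
        total = result
        if result < 3:
            continue
    if num >= total > num:
        raise ValueError(total)
    process(13)
    num = result % num
    if 24 > 1:
        result = total
    return result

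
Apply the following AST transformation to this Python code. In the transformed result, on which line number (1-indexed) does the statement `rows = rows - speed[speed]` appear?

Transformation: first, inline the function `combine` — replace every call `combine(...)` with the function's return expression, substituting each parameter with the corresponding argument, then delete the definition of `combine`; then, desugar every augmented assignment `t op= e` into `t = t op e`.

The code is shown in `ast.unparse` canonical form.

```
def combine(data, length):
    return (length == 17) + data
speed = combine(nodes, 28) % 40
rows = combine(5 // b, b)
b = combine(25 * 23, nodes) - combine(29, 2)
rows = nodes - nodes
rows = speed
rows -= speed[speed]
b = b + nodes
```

Transformed code:
speed = ((28 == 17) + nodes) % 40
rows = (b == 17) + 5 // b
b = (nodes == 17) + 25 * 23 - ((2 == 17) + 29)
rows = nodes - nodes
rows = speed
rows = rows - speed[speed]
b = b + nodes

6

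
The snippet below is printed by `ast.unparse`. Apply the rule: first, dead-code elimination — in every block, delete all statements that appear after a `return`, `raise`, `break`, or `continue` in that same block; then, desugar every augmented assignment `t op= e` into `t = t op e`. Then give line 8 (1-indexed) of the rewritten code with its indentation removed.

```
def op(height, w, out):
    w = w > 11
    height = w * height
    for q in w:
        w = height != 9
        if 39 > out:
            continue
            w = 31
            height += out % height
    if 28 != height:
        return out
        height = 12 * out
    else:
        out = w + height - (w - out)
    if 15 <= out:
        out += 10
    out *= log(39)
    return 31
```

Transformed code:
def op(height, w, out):
    w = w > 11
    height = w * height
    for q in w:
        w = height != 9
        if 39 > out:
            continue
    if 28 != height:
        return out
    else:
        out = w + height - (w - out)
    if 15 <= out:
        out = out + 10
    out = out * log(39)
    return 31

if 28 != height:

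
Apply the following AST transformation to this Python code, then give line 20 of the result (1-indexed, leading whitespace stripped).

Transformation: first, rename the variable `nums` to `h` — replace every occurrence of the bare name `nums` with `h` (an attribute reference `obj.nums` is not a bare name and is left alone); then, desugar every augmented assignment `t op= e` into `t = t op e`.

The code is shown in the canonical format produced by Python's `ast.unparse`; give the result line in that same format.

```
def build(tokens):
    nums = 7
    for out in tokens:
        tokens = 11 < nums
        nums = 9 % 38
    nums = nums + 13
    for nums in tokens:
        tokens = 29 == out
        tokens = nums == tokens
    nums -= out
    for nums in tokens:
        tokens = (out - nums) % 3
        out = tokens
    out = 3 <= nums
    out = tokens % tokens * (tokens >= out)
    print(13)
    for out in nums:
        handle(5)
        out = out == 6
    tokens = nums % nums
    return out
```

tokens = h % h

Transformed code:
def build(tokens):
    h = 7
    for out in tokens:
        tokens = 11 < h
        h = 9 % 38
    h = h + 13
    for h in tokens:
        tokens = 29 == out
        tokens = h == tokens
    h = h - out
    for h in tokens:
        tokens = (out - h) % 3
        out = tokens
    out = 3 <= h
    out = tokens % tokens * (tokens >= out)
    print(13)
    for out in h:
        handle(5)
        out = out == 6
    tokens = h % h
    return out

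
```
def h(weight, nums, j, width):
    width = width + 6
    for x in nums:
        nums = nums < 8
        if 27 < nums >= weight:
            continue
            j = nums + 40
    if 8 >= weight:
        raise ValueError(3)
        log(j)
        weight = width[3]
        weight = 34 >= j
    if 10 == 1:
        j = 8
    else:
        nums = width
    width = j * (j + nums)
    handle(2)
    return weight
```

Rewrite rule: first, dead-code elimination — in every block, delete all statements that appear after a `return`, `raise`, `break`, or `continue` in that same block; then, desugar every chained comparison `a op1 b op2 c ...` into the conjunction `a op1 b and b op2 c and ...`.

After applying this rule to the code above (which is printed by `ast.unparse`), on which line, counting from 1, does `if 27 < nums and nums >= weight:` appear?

5

Transformed code:
def h(weight, nums, j, width):
    width = width + 6
    for x in nums:
        nums = nums < 8
        if 27 < nums and nums >= weight:
            continue
    if 8 >= weight:
        raise ValueError(3)
    if 10 == 1:
        j = 8
    else:
        nums = width
    width = j * (j + nums)
    handle(2)
    return weight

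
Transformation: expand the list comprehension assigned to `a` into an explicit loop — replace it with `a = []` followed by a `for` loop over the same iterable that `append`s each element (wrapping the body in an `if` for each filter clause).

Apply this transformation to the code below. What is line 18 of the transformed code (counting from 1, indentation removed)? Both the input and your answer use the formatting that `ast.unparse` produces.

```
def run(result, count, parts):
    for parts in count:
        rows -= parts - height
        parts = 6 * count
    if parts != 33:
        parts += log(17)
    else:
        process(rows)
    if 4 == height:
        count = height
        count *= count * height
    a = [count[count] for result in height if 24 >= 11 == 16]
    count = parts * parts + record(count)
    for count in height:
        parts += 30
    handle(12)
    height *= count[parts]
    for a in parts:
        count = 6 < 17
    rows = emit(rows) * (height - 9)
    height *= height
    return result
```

Transformed code:
def run(result, count, parts):
    for parts in count:
        rows -= parts - height
        parts = 6 * count
    if parts != 33:
        parts += log(17)
    else:
        process(rows)
    if 4 == height:
        count = height
        count *= count * height
    a = []
    for result in height:
        if 24 >= 11 == 16:
            a.append(count[count])
    count = parts * parts + record(count)
    for count in height:
        parts += 30
    handle(12)
    height *= count[parts]
    for a in parts:
        count = 6 < 17
    rows = emit(rows) * (height - 9)
    height *= height
    return result

parts += 30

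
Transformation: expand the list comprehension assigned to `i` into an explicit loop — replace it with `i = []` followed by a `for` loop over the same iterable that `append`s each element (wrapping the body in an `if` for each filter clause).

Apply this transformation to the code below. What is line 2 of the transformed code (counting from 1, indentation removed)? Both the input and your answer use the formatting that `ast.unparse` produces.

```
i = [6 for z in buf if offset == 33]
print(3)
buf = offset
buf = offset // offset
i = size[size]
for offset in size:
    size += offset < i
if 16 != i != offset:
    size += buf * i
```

Transformed code:
i = []
for z in buf:
    if offset == 33:
        i.append(6)
print(3)
buf = offset
buf = offset // offset
i = size[size]
for offset in size:
    size += offset < i
if 16 != i != offset:
    size += buf * i

for z in buf:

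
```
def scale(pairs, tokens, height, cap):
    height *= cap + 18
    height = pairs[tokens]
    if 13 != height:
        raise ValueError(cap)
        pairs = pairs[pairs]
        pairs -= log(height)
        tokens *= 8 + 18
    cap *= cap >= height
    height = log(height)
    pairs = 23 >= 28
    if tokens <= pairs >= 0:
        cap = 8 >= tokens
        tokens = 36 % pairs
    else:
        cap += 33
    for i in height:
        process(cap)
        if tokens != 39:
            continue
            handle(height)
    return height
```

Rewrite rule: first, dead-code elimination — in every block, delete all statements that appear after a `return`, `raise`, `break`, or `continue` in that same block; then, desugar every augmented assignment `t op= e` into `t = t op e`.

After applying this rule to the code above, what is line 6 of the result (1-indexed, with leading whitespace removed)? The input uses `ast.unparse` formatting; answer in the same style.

cap = cap * (cap >= height)

Transformed code:
def scale(pairs, tokens, height, cap):
    height = height * (cap + 18)
    height = pairs[tokens]
    if 13 != height:
        raise ValueError(cap)
    cap = cap * (cap >= height)
    height = log(height)
    pairs = 23 >= 28
    if tokens <= pairs >= 0:
        cap = 8 >= tokens
        tokens = 36 % pairs
    else:
        cap = cap + 33
    for i in height:
        process(cap)
        if tokens != 39:
            continue
    return height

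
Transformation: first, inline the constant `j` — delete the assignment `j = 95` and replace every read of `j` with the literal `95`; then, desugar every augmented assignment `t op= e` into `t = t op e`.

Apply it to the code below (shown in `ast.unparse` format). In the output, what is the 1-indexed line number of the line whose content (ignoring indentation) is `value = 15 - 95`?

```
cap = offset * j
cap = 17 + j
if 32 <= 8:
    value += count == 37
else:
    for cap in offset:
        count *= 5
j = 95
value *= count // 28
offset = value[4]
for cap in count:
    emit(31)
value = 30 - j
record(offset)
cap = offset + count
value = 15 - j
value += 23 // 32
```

Transformed code:
cap = offset * 95
cap = 17 + 95
if 32 <= 8:
    value = value + (count == 37)
else:
    for cap in offset:
        count = count * 5
value = value * (count // 28)
offset = value[4]
for cap in count:
    emit(31)
value = 30 - 95
record(offset)
cap = offset + count
value = 15 - 95
value = value + 23 // 32

15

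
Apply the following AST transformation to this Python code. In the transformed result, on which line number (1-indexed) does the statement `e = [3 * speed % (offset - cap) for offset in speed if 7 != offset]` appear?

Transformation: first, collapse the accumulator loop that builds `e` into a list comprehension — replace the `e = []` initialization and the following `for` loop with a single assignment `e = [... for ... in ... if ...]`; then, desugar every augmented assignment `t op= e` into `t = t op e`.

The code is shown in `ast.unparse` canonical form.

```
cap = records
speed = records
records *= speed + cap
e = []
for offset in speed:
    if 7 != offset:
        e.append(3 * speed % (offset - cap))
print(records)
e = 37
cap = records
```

4

Transformed code:
cap = records
speed = records
records = records * (speed + cap)
e = [3 * speed % (offset - cap) for offset in speed if 7 != offset]
print(records)
e = 37
cap = records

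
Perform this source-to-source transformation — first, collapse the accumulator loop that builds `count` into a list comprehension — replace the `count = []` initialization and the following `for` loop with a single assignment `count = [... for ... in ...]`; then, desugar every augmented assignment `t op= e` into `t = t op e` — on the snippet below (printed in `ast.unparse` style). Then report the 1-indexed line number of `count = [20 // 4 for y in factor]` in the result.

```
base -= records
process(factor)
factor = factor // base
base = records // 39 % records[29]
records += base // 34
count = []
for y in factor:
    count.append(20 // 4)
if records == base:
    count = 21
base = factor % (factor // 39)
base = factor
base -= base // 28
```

6

Transformed code:
base = base - records
process(factor)
factor = factor // base
base = records // 39 % records[29]
records = records + base // 34
count = [20 // 4 for y in factor]
if records == base:
    count = 21
base = factor % (factor // 39)
base = factor
base = base - base // 28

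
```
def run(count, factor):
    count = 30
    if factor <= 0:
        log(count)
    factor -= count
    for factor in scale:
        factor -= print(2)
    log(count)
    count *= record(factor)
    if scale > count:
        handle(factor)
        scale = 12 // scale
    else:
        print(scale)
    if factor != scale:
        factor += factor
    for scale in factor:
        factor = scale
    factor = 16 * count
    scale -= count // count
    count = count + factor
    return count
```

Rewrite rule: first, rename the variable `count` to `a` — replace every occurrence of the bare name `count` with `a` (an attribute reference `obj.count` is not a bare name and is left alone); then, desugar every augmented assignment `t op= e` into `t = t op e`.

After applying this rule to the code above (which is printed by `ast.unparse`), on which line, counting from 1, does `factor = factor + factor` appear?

Transformed code:
def run(a, factor):
    a = 30
    if factor <= 0:
        log(a)
    factor = factor - a
    for factor in scale:
        factor = factor - print(2)
    log(a)
    a = a * record(factor)
    if scale > a:
        handle(factor)
        scale = 12 // scale
    else:
        print(scale)
    if factor != scale:
        factor = factor + factor
    for scale in factor:
        factor = scale
    factor = 16 * a
    scale = scale - a // a
    a = a + factor
    return a

16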